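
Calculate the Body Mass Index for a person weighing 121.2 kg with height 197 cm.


BMI = weight / height^2
height = 197 cm = 1.97 m
BMI = 121.2 / 1.97^2
BMI = 31.23 kg/m^2


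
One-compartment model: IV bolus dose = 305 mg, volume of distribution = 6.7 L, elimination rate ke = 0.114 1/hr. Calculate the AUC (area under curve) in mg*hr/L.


C0 = Dose/Vd = 305/6.7 = 45.5224 mg/L
AUC = C0/ke = 45.5224/0.114
AUC = 399.3 mg*hr/L


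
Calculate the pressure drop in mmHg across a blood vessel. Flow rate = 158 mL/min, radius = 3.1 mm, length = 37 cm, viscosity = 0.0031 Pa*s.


dP = 8*mu*L*Q / (pi*r^4)
Q = 158 mL/min = 2.63333e-06 m^3/s
dP = 83.2841 Pa = 83.2841 / 133.322 mmHg = 0.6247 mmHg


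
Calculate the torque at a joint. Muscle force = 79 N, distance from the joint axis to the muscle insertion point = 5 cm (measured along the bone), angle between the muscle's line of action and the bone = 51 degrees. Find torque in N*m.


Torque = F * d * sin(theta)   (moment arm = d*sin(theta))
d = 5 cm = 0.05 m
Torque = 79 * 0.05 * sin(51)
Torque = 3.07 N*m


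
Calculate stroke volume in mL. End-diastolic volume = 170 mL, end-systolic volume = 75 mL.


SV = EDV - ESV
SV = 170 - 75
SV = 95 mL


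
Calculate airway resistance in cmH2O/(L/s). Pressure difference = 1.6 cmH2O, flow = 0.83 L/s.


R = dP / flow
R = 1.6 / 0.83
R = 1.928 cmH2O/(L/s)


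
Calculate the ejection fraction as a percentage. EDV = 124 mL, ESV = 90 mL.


SV = EDV - ESV = 124 - 90 = 34 mL
EF = SV/EDV * 100 = 34/124 * 100
EF = 27.42%


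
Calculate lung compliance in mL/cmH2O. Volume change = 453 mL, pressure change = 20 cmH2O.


C = dV / dP
C = 453 / 20
C = 22.65 mL/cmH2O


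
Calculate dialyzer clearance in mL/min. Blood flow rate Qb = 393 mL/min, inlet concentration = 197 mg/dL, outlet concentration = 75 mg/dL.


K = Qb * (Cb_in - Cb_out) / Cb_in
K = 393 * (197 - 75) / 197
K = 243.4 mL/min


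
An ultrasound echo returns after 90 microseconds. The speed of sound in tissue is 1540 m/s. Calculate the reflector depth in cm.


depth = c * t / 2
t = 90 us = 9.0000e-05 s
depth = 1540 * 9.0000e-05 / 2
depth = 0.0693 m = 6.93 cm


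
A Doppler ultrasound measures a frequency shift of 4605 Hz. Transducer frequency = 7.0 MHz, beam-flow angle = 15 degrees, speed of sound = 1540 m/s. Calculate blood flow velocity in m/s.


v = fd * c / (2 * f0 * cos(theta))
v = 4605 * 1540 / (2 * 7.0000e+06 * cos(15))
v = 0.5244 m/s


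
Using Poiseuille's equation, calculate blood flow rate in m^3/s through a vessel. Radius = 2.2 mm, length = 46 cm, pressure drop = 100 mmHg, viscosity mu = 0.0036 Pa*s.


Q = pi*r^4*dP / (8*mu*L)
r = 0.0022 m, L = 0.46 m
dP = 100 mmHg = 13332.2 Pa
Q = 7.4061e-05 m^3/s


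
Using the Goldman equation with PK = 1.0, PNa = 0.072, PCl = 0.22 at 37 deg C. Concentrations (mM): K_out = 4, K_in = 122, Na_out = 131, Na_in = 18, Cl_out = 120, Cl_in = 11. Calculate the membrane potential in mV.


Vm = (RT/F)*ln((PK*Ko + PNa*Nao + PCl*Cli)/(PK*Ki + PNa*Nai + PCl*Clo))
Numer = 15.852, Denom = 149.696
Vm = -60.01 mV


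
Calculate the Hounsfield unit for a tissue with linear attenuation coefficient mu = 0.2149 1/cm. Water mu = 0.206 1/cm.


HU = ((mu_tissue - mu_water) / mu_water) * 1000
HU = ((0.2149 - 0.206) / 0.206) * 1000
HU = 43.2


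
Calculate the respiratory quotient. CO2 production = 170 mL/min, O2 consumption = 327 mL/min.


RQ = VCO2 / VO2
RQ = 170 / 327
RQ = 0.5199


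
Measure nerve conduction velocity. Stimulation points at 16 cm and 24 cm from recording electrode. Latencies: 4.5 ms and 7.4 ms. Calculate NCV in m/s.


Distance = (24 - 16) / 100 = 0.08 m
dt = (7.4 - 4.5) / 1000 = 0.0029 s
NCV = dist / dt = 27.59 m/s


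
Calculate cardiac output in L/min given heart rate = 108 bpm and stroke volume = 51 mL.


CO = HR * SV
CO = 108 * 51 / 1000
CO = 5.508 L/min


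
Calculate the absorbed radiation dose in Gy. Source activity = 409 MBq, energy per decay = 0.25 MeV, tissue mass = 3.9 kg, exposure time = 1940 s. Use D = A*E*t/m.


A = 409 MBq = 4.0900e+08 Bq
E = 0.25 MeV = 4.005e-14 J
D = A*E*t/m = 4.0900e+08*4.005e-14*1940/3.9
D = 0.008148 Gy


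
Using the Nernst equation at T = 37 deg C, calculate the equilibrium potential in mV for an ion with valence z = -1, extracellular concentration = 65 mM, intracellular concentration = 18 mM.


E = (RT/(zF)) * ln(C_out/C_in)
T = 37 + 273.15 = 310.15 K
E = (8.314 * 310.15 / (-1 * 96485)) * ln(65/18)
E = -34.32 mV


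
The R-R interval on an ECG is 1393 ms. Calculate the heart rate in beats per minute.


HR = 60 / RR_interval(s)
RR = 1393 ms = 1.393 s
HR = 60 / 1.393 = 43.07 bpm


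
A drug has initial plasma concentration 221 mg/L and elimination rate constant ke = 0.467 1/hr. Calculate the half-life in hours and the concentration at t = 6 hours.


t_half = ln(2) / ke = 0.693147 / 0.467 = 1.484 hr
C(t) = C0 * exp(-ke*t) = 221 * exp(-0.467*6)
C(6) = 13.41 mg/L


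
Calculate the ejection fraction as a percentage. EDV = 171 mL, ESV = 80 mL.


SV = EDV - ESV = 171 - 80 = 91 mL
EF = SV/EDV * 100 = 91/171 * 100
EF = 53.22%


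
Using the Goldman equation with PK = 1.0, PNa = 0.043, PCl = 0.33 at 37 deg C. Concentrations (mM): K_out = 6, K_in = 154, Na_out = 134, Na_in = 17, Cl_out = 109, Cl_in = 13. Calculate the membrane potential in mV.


Vm = (RT/F)*ln((PK*Ko + PNa*Nao + PCl*Cli)/(PK*Ki + PNa*Nai + PCl*Clo))
Numer = 16.052, Denom = 190.701
Vm = -66.14 mV


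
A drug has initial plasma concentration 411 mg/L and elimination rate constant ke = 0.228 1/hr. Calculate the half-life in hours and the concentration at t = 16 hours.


t_half = ln(2) / ke = 0.693147 / 0.228 = 3.04 hr
C(t) = C0 * exp(-ke*t) = 411 * exp(-0.228*16)
C(16) = 10.7 mg/L


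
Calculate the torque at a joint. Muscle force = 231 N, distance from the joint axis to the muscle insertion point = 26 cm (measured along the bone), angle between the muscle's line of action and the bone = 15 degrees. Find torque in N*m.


Torque = F * d * sin(theta)   (moment arm = d*sin(theta))
d = 26 cm = 0.26 m
Torque = 231 * 0.26 * sin(15)
Torque = 15.54 N*m


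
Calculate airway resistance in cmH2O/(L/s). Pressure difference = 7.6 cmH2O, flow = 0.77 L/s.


R = dP / flow
R = 7.6 / 0.77
R = 9.87 cmH2O/(L/s)


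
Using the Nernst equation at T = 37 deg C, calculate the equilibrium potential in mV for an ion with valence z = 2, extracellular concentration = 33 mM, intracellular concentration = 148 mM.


E = (RT/(zF)) * ln(C_out/C_in)
T = 37 + 273.15 = 310.15 K
E = (8.314 * 310.15 / (2 * 96485)) * ln(33/148)
E = -20.05 mV


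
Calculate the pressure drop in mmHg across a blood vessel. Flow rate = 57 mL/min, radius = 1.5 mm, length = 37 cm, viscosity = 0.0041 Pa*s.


dP = 8*mu*L*Q / (pi*r^4)
Q = 57 mL/min = 9.5e-07 m^3/s
dP = 724.91 Pa = 724.91 / 133.322 mmHg = 5.437 mmHg


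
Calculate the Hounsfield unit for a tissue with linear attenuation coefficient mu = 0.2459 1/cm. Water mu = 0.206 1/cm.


HU = ((mu_tissue - mu_water) / mu_water) * 1000
HU = ((0.2459 - 0.206) / 0.206) * 1000
HU = 193.7


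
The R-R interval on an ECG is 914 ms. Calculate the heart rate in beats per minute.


HR = 60 / RR_interval(s)
RR = 914 ms = 0.914 s
HR = 60 / 0.914 = 65.65 bpm


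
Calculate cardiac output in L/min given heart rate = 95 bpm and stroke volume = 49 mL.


CO = HR * SV
CO = 95 * 49 / 1000
CO = 4.655 L/min


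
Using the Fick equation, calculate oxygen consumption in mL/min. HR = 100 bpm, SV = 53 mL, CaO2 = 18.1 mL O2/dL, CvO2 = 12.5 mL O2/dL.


CO = HR*SV = 100*53/1000 = 5.3 L/min
a-v O2 diff = 18.1 - 12.5 = 5.6 mL/dL
VO2 = CO * (CaO2-CvO2) * 10 dL/L
VO2 = 5.3 * 5.6 * 10
VO2 = 296.8 mL/min


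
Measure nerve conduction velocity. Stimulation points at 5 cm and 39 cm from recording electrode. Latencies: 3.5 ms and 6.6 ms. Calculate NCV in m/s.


Distance = (39 - 5) / 100 = 0.34 m
dt = (6.6 - 3.5) / 1000 = 0.0031 s
NCV = dist / dt = 109.7 m/s


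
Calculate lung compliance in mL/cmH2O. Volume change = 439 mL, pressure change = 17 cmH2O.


C = dV / dP
C = 439 / 17
C = 25.82 mL/cmH2O


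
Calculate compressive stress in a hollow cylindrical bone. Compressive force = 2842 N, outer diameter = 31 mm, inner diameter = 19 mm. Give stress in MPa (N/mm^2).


A = pi*(r_o^2 - r_i^2)
r_o = 15.5 mm, r_i = 9.5 mm
A = 471.239 mm^2
sigma = F/A = 2842 / 471.239
sigma = 6.031 MPa


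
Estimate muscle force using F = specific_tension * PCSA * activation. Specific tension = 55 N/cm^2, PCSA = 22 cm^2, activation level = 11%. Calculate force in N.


F = sigma * PCSA * activation
F = 55 * 22 * 0.11
F = 133.1 N


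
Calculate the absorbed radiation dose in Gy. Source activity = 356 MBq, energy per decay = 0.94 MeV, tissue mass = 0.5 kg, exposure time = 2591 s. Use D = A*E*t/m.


A = 356 MBq = 3.5600e+08 Bq
E = 0.94 MeV = 1.50588e-13 J
D = A*E*t/m = 3.5600e+08*1.50588e-13*2591/0.5
D = 0.2778 Gy


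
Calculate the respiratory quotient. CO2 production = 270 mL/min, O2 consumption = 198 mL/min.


RQ = VCO2 / VO2
RQ = 270 / 198
RQ = 1.364


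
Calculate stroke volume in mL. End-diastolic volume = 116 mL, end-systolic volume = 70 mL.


SV = EDV - ESV
SV = 116 - 70
SV = 46 mL


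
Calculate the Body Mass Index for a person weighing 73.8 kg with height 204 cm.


BMI = weight / height^2
height = 204 cm = 2.04 m
BMI = 73.8 / 2.04^2
BMI = 17.73 kg/m^2


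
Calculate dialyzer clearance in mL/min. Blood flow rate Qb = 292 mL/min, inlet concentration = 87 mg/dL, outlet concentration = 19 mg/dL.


K = Qb * (Cb_in - Cb_out) / Cb_in
K = 292 * (87 - 19) / 87
K = 228.2 mL/min


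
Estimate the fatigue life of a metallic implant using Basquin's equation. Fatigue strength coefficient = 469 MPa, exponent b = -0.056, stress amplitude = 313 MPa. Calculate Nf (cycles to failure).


sigma_a = sigma_f' * (2Nf)^b
2Nf = (sigma_a/sigma_f')^(1/b)
2Nf = (313/469)^(1/-0.056)
2Nf = 1368.4323
Nf = 684.2


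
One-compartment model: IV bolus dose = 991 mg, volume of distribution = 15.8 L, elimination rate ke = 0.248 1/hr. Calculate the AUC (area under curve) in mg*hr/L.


C0 = Dose/Vd = 991/15.8 = 62.7215 mg/L
AUC = C0/ke = 62.7215/0.248
AUC = 252.9 mg*hr/L


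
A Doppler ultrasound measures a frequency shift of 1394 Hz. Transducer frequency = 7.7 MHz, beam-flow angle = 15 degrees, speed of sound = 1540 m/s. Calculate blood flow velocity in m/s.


v = fd * c / (2 * f0 * cos(theta))
v = 1394 * 1540 / (2 * 7.7000e+06 * cos(15))
v = 0.1443 m/s


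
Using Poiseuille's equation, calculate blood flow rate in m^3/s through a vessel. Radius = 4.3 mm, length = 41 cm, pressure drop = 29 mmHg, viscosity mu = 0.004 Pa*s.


Q = pi*r^4*dP / (8*mu*L)
r = 0.0043 m, L = 0.41 m
dP = 29 mmHg = 3866.338 Pa
Q = 3.1651e-04 m^3/s


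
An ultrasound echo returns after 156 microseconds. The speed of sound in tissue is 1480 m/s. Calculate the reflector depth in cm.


depth = c * t / 2
t = 156 us = 1.5600e-04 s
depth = 1480 * 1.5600e-04 / 2
depth = 0.11544 m = 11.544 cm


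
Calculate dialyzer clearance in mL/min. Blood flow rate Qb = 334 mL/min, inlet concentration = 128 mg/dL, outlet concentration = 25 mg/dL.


K = Qb * (Cb_in - Cb_out) / Cb_in
K = 334 * (128 - 25) / 128
K = 268.8 mL/min


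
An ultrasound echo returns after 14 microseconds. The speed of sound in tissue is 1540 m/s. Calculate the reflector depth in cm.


depth = c * t / 2
t = 14 us = 1.4000e-05 s
depth = 1540 * 1.4000e-05 / 2
depth = 0.01078 m = 1.078 cm


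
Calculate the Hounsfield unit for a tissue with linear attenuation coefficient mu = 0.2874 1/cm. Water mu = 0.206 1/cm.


HU = ((mu_tissue - mu_water) / mu_water) * 1000
HU = ((0.2874 - 0.206) / 0.206) * 1000
HU = 395.1


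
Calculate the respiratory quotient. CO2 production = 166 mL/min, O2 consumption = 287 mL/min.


RQ = VCO2 / VO2
RQ = 166 / 287
RQ = 0.5784


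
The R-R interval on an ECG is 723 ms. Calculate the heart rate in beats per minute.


HR = 60 / RR_interval(s)
RR = 723 ms = 0.723 s
HR = 60 / 0.723 = 82.99 bpm


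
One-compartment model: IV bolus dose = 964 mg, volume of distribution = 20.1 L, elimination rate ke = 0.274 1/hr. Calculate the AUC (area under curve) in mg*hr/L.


C0 = Dose/Vd = 964/20.1 = 47.9602 mg/L
AUC = C0/ke = 47.9602/0.274
AUC = 175 mg*hr/L


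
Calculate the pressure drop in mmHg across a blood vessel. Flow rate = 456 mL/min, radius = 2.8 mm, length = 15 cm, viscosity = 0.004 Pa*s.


dP = 8*mu*L*Q / (pi*r^4)
Q = 456 mL/min = 7.6e-06 m^3/s
dP = 188.918 Pa = 188.918 / 133.322 mmHg = 1.417 mmHg


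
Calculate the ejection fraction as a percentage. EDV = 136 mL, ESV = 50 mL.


SV = EDV - ESV = 136 - 50 = 86 mL
EF = SV/EDV * 100 = 86/136 * 100
EF = 63.24%


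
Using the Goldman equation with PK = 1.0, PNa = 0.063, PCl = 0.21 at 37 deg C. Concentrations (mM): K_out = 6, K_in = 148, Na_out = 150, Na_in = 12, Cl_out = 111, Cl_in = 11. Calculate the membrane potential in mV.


Vm = (RT/F)*ln((PK*Ko + PNa*Nao + PCl*Cli)/(PK*Ki + PNa*Nai + PCl*Clo))
Numer = 17.76, Denom = 172.066
Vm = -60.69 mV


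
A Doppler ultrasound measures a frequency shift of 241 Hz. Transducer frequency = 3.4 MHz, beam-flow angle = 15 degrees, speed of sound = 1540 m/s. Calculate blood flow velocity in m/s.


v = fd * c / (2 * f0 * cos(theta))
v = 241 * 1540 / (2 * 3.4000e+06 * cos(15))
v = 0.0565 m/s


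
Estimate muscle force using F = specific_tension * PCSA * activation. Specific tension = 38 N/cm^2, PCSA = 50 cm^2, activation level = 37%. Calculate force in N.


F = sigma * PCSA * activation
F = 38 * 50 * 0.37
F = 703 N


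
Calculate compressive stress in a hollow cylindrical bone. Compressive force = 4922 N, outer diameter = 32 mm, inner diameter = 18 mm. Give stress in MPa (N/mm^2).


A = pi*(r_o^2 - r_i^2)
r_o = 16 mm, r_i = 9 mm
A = 549.779 mm^2
sigma = F/A = 4922 / 549.779
sigma = 8.953 MPa


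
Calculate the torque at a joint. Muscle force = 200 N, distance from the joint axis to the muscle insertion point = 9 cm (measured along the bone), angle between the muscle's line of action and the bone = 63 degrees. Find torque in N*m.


Torque = F * d * sin(theta)   (moment arm = d*sin(theta))
d = 9 cm = 0.09 m
Torque = 200 * 0.09 * sin(63)
Torque = 16.04 N*m


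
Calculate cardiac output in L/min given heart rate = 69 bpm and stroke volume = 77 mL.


CO = HR * SV
CO = 69 * 77 / 1000
CO = 5.313 L/min


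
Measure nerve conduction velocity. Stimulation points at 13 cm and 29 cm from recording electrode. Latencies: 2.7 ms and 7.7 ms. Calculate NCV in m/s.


Distance = (29 - 13) / 100 = 0.16 m
dt = (7.7 - 2.7) / 1000 = 0.005 s
NCV = dist / dt = 32 m/s


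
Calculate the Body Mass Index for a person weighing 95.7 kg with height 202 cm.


BMI = weight / height^2
height = 202 cm = 2.02 m
BMI = 95.7 / 2.02^2
BMI = 23.45 kg/m^2


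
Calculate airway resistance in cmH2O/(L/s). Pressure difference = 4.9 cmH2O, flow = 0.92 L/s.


R = dP / flow
R = 4.9 / 0.92
R = 5.326 cmH2O/(L/s)


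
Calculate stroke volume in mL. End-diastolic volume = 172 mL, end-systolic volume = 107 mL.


SV = EDV - ESV
SV = 172 - 107
SV = 65 mL


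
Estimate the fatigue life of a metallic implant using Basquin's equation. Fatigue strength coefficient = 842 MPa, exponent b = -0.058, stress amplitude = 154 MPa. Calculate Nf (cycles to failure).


sigma_a = sigma_f' * (2Nf)^b
2Nf = (sigma_a/sigma_f')^(1/b)
2Nf = (154/842)^(1/-0.058)
2Nf = 5.2546147e+12
Nf = 2.6273e+12


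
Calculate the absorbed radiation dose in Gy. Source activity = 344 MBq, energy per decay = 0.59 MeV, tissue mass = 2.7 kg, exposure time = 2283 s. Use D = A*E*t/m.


A = 344 MBq = 3.4400e+08 Bq
E = 0.59 MeV = 9.4518e-14 J
D = A*E*t/m = 3.4400e+08*9.4518e-14*2283/2.7
D = 0.02749 Gy


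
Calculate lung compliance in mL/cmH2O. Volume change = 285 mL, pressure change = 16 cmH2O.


C = dV / dP
C = 285 / 16
C = 17.81 mL/cmH2O


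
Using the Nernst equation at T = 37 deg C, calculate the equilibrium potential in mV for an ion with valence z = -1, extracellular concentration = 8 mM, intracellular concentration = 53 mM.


E = (RT/(zF)) * ln(C_out/C_in)
T = 37 + 273.15 = 310.15 K
E = (8.314 * 310.15 / (-1 * 96485)) * ln(8/53)
E = 50.53 mV


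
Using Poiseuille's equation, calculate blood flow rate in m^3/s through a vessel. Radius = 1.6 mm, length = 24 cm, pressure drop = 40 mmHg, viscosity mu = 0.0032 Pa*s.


Q = pi*r^4*dP / (8*mu*L)
r = 0.0016 m, L = 0.24 m
dP = 40 mmHg = 5332.88 Pa
Q = 1.7871e-05 m^3/s


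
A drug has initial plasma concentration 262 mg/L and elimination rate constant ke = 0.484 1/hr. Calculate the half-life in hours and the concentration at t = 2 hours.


t_half = ln(2) / ke = 0.693147 / 0.484 = 1.432 hr
C(t) = C0 * exp(-ke*t) = 262 * exp(-0.484*2)
C(2) = 99.52 mg/L


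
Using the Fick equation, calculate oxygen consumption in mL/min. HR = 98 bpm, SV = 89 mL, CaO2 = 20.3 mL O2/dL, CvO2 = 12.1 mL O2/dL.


CO = HR*SV = 98*89/1000 = 8.722 L/min
a-v O2 diff = 20.3 - 12.1 = 8.2 mL/dL
VO2 = CO * (CaO2-CvO2) * 10 dL/L
VO2 = 8.722 * 8.2 * 10
VO2 = 715.2 mL/min


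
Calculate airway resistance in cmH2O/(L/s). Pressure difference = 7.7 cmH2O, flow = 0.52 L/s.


R = dP / flow
R = 7.7 / 0.52
R = 14.81 cmH2O/(L/s)


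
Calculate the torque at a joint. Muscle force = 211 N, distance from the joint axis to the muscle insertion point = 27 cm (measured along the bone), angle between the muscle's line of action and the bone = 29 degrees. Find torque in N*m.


Torque = F * d * sin(theta)   (moment arm = d*sin(theta))
d = 27 cm = 0.27 m
Torque = 211 * 0.27 * sin(29)
Torque = 27.62 N*m


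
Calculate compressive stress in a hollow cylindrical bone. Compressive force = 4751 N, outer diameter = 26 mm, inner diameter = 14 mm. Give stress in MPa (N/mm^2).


A = pi*(r_o^2 - r_i^2)
r_o = 13 mm, r_i = 7 mm
A = 376.991 mm^2
sigma = F/A = 4751 / 376.991
sigma = 12.6 MPa


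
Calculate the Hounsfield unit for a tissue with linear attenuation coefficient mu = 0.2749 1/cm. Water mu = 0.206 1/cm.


HU = ((mu_tissue - mu_water) / mu_water) * 1000
HU = ((0.2749 - 0.206) / 0.206) * 1000
HU = 334.5


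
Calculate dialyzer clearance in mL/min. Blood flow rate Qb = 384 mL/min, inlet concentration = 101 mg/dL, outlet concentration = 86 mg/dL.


K = Qb * (Cb_in - Cb_out) / Cb_in
K = 384 * (101 - 86) / 101
K = 57.03 mL/min


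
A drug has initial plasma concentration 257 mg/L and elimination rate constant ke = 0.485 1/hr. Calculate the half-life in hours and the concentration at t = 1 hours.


t_half = ln(2) / ke = 0.693147 / 0.485 = 1.429 hr
C(t) = C0 * exp(-ke*t) = 257 * exp(-0.485*1)
C(1) = 158.2 mg/L


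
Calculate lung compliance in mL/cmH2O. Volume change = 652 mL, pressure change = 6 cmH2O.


C = dV / dP
C = 652 / 6
C = 108.7 mL/cmH2O


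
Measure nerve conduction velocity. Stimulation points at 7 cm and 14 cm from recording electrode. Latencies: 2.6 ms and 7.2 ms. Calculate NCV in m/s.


Distance = (14 - 7) / 100 = 0.07 m
dt = (7.2 - 2.6) / 1000 = 0.0046 s
NCV = dist / dt = 15.22 m/s


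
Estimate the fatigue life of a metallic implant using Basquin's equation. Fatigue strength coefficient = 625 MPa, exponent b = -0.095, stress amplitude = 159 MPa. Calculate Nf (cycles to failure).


sigma_a = sigma_f' * (2Nf)^b
2Nf = (sigma_a/sigma_f')^(1/b)
2Nf = (159/625)^(1/-0.095)
2Nf = 1810150.4
Nf = 9.051e+05


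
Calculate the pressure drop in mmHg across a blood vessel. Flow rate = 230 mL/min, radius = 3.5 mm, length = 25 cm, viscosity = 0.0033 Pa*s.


dP = 8*mu*L*Q / (pi*r^4)
Q = 230 mL/min = 3.83333e-06 m^3/s
dP = 53.6659 Pa = 53.6659 / 133.322 mmHg = 0.4025 mmHg


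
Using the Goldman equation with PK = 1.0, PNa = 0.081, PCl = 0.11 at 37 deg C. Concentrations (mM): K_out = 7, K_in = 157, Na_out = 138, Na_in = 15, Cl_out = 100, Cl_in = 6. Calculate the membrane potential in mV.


Vm = (RT/F)*ln((PK*Ko + PNa*Nao + PCl*Cli)/(PK*Ki + PNa*Nai + PCl*Clo))
Numer = 18.838, Denom = 169.215
Vm = -58.67 mV


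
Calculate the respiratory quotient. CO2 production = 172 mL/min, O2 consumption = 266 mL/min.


RQ = VCO2 / VO2
RQ = 172 / 266
RQ = 0.6466


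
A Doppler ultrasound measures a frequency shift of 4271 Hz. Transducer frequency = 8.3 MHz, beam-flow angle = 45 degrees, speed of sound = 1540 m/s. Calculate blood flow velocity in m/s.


v = fd * c / (2 * f0 * cos(theta))
v = 4271 * 1540 / (2 * 8.3000e+06 * cos(45))
v = 0.5603 m/s


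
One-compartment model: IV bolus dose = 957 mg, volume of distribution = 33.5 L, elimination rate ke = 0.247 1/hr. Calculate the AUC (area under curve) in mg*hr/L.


C0 = Dose/Vd = 957/33.5 = 28.5672 mg/L
AUC = C0/ke = 28.5672/0.247
AUC = 115.7 mg*hr/L


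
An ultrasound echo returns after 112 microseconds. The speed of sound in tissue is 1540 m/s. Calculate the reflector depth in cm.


depth = c * t / 2
t = 112 us = 1.1200e-04 s
depth = 1540 * 1.1200e-04 / 2
depth = 0.08624 m = 8.624 cm


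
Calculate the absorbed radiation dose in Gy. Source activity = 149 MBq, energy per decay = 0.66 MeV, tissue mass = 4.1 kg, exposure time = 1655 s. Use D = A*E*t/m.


A = 149 MBq = 1.4900e+08 Bq
E = 0.66 MeV = 1.05732e-13 J
D = A*E*t/m = 1.4900e+08*1.05732e-13*1655/4.1
D = 0.006359 Gy


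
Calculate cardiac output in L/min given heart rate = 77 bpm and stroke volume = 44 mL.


CO = HR * SV
CO = 77 * 44 / 1000
CO = 3.388 L/min


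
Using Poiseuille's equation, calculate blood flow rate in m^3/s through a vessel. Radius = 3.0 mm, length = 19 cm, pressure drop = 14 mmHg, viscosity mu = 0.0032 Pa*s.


Q = pi*r^4*dP / (8*mu*L)
r = 0.003 m, L = 0.19 m
dP = 14 mmHg = 1866.508 Pa
Q = 9.7650e-05 m^3/s


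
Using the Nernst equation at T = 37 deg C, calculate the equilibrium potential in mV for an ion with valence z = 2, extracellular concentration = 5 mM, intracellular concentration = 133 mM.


E = (RT/(zF)) * ln(C_out/C_in)
T = 37 + 273.15 = 310.15 K
E = (8.314 * 310.15 / (2 * 96485)) * ln(5/133)
E = -43.84 mV


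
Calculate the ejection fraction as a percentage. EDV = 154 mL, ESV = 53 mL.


SV = EDV - ESV = 154 - 53 = 101 mL
EF = SV/EDV * 100 = 101/154 * 100
EF = 65.58%


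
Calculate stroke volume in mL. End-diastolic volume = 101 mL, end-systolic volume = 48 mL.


SV = EDV - ESV
SV = 101 - 48
SV = 53 mL


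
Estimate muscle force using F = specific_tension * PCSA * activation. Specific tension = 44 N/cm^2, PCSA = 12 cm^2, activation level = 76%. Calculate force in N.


F = sigma * PCSA * activation
F = 44 * 12 * 0.76
F = 401.3 N


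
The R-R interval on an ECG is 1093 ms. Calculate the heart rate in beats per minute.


HR = 60 / RR_interval(s)
RR = 1093 ms = 1.093 s
HR = 60 / 1.093 = 54.89 bpm


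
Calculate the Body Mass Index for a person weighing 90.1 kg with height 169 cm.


BMI = weight / height^2
height = 169 cm = 1.69 m
BMI = 90.1 / 1.69^2
BMI = 31.55 kg/m^2


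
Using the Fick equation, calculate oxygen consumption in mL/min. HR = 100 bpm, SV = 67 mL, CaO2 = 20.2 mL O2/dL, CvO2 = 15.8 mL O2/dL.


CO = HR*SV = 100*67/1000 = 6.7 L/min
a-v O2 diff = 20.2 - 15.8 = 4.4 mL/dL
VO2 = CO * (CaO2-CvO2) * 10 dL/L
VO2 = 6.7 * 4.4 * 10
VO2 = 294.8 mL/min


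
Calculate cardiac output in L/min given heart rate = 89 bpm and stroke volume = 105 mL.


CO = HR * SV
CO = 89 * 105 / 1000
CO = 9.345 L/min


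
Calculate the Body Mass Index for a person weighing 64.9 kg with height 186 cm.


BMI = weight / height^2
height = 186 cm = 1.86 m
BMI = 64.9 / 1.86^2
BMI = 18.76 kg/m^2


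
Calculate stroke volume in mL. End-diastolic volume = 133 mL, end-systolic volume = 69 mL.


SV = EDV - ESV
SV = 133 - 69
SV = 64 mL


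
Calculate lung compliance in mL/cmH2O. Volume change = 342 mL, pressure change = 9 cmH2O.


C = dV / dP
C = 342 / 9
C = 38 mL/cmH2O


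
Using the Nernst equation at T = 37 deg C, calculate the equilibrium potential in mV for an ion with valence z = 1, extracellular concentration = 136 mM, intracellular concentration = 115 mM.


E = (RT/(zF)) * ln(C_out/C_in)
T = 37 + 273.15 = 310.15 K
E = (8.314 * 310.15 / (1 * 96485)) * ln(136/115)
E = 4.482 mV


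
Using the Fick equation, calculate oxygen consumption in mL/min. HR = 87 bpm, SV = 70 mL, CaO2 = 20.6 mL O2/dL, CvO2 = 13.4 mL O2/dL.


CO = HR*SV = 87*70/1000 = 6.09 L/min
a-v O2 diff = 20.6 - 13.4 = 7.2 mL/dL
VO2 = CO * (CaO2-CvO2) * 10 dL/L
VO2 = 6.09 * 7.2 * 10
VO2 = 438.5 mL/min


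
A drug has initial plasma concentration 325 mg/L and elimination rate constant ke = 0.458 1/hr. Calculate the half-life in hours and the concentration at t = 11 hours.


t_half = ln(2) / ke = 0.693147 / 0.458 = 1.513 hr
C(t) = C0 * exp(-ke*t) = 325 * exp(-0.458*11)
C(11) = 2.108 mg/L


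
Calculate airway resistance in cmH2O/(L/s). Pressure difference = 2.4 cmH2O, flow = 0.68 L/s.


R = dP / flow
R = 2.4 / 0.68
R = 3.529 cmH2O/(L/s)


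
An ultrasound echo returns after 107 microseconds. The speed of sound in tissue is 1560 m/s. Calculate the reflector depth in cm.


depth = c * t / 2
t = 107 us = 1.0700e-04 s
depth = 1560 * 1.0700e-04 / 2
depth = 0.08346 m = 8.346 cm


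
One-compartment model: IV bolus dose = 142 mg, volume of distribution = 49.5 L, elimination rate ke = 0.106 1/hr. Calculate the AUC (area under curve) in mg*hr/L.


C0 = Dose/Vd = 142/49.5 = 2.86869 mg/L
AUC = C0/ke = 2.86869/0.106
AUC = 27.06 mg*hr/L


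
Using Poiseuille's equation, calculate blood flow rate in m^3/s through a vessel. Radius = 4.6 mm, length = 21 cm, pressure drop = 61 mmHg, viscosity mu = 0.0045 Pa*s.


Q = pi*r^4*dP / (8*mu*L)
r = 0.0046 m, L = 0.21 m
dP = 61 mmHg = 8132.642 Pa
Q = 0.001513 m^3/s


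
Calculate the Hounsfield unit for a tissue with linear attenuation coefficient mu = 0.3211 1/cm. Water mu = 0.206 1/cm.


HU = ((mu_tissue - mu_water) / mu_water) * 1000
HU = ((0.3211 - 0.206) / 0.206) * 1000
HU = 558.7


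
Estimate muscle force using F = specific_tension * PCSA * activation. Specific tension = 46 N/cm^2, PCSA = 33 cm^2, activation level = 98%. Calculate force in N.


F = sigma * PCSA * activation
F = 46 * 33 * 0.98
F = 1488 N


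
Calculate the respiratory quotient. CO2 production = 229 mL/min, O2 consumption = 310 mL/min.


RQ = VCO2 / VO2
RQ = 229 / 310
RQ = 0.7387


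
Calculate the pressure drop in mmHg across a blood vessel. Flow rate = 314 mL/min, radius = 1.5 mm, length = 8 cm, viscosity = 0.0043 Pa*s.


dP = 8*mu*L*Q / (pi*r^4)
Q = 314 mL/min = 5.23333e-06 m^3/s
dP = 905.548 Pa = 905.548 / 133.322 mmHg = 6.792 mmHg


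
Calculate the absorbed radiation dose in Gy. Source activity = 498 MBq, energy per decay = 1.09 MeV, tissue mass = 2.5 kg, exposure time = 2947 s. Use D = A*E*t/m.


A = 498 MBq = 4.9800e+08 Bq
E = 1.09 MeV = 1.74618e-13 J
D = A*E*t/m = 4.9800e+08*1.74618e-13*2947/2.5
D = 0.1025 Gy


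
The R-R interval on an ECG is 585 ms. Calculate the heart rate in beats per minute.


HR = 60 / RR_interval(s)
RR = 585 ms = 0.585 s
HR = 60 / 0.585 = 102.6 bpm


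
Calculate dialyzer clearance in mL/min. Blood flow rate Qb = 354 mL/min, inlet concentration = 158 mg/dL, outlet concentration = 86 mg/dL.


K = Qb * (Cb_in - Cb_out) / Cb_in
K = 354 * (158 - 86) / 158
K = 161.3 mL/min


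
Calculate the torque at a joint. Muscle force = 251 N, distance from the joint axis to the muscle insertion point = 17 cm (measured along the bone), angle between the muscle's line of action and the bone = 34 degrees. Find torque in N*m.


Torque = F * d * sin(theta)   (moment arm = d*sin(theta))
d = 17 cm = 0.17 m
Torque = 251 * 0.17 * sin(34)
Torque = 23.86 N*m


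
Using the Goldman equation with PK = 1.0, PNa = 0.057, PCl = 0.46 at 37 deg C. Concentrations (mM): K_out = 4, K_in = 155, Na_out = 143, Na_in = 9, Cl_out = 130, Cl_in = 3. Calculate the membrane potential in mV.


Vm = (RT/F)*ln((PK*Ko + PNa*Nao + PCl*Cli)/(PK*Ki + PNa*Nai + PCl*Clo))
Numer = 13.531, Denom = 215.313
Vm = -73.95 mV


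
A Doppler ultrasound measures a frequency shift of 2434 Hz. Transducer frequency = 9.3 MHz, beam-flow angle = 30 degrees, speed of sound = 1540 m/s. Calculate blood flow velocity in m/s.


v = fd * c / (2 * f0 * cos(theta))
v = 2434 * 1540 / (2 * 9.3000e+06 * cos(30))
v = 0.2327 m/s


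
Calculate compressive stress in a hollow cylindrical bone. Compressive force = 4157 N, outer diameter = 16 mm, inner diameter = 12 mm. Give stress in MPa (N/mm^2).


A = pi*(r_o^2 - r_i^2)
r_o = 8 mm, r_i = 6 mm
A = 87.9646 mm^2
sigma = F/A = 4157 / 87.9646
sigma = 47.26 MPa


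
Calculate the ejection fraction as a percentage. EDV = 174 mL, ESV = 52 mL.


SV = EDV - ESV = 174 - 52 = 122 mL
EF = SV/EDV * 100 = 122/174 * 100
EF = 70.11%


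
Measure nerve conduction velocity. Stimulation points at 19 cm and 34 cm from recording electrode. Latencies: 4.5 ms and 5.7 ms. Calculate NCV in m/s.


Distance = (34 - 19) / 100 = 0.15 m
dt = (5.7 - 4.5) / 1000 = 0.0012 s
NCV = dist / dt = 125 m/s


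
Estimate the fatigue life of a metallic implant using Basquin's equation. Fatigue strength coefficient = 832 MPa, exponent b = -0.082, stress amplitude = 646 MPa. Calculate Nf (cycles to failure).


sigma_a = sigma_f' * (2Nf)^b
2Nf = (sigma_a/sigma_f')^(1/b)
2Nf = (646/832)^(1/-0.082)
2Nf = 21.884257
Nf = 10.94


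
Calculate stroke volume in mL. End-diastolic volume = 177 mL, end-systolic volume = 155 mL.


SV = EDV - ESV
SV = 177 - 155
SV = 22 mL


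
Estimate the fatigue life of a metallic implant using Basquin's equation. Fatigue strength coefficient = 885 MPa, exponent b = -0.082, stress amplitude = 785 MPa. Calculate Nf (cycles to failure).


sigma_a = sigma_f' * (2Nf)^b
2Nf = (sigma_a/sigma_f')^(1/b)
2Nf = (785/885)^(1/-0.082)
2Nf = 4.3156287
Nf = 2.158


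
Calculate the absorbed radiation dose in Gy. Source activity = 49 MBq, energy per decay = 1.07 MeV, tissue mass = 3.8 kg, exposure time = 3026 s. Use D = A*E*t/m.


A = 49 MBq = 4.9000e+07 Bq
E = 1.07 MeV = 1.71414e-13 J
D = A*E*t/m = 4.9000e+07*1.71414e-13*3026/3.8
D = 0.006688 Gy


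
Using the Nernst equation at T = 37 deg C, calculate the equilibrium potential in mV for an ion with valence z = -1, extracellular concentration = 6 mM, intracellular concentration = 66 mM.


E = (RT/(zF)) * ln(C_out/C_in)
T = 37 + 273.15 = 310.15 K
E = (8.314 * 310.15 / (-1 * 96485)) * ln(6/66)
E = 64.08 mV


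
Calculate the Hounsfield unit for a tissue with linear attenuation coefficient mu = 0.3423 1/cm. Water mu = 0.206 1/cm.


HU = ((mu_tissue - mu_water) / mu_water) * 1000
HU = ((0.3423 - 0.206) / 0.206) * 1000
HU = 661.7


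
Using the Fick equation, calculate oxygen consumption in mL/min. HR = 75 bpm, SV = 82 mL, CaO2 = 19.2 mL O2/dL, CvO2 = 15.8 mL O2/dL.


CO = HR*SV = 75*82/1000 = 6.15 L/min
a-v O2 diff = 19.2 - 15.8 = 3.4 mL/dL
VO2 = CO * (CaO2-CvO2) * 10 dL/L
VO2 = 6.15 * 3.4 * 10
VO2 = 209.1 mL/min


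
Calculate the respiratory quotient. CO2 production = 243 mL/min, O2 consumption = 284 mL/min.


RQ = VCO2 / VO2
RQ = 243 / 284
RQ = 0.8556


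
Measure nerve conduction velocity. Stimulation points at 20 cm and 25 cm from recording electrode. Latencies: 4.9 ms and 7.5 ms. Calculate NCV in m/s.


Distance = (25 - 20) / 100 = 0.05 m
dt = (7.5 - 4.9) / 1000 = 0.0026 s
NCV = dist / dt = 19.23 m/s


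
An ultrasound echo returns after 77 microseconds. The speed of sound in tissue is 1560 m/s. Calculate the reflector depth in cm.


depth = c * t / 2
t = 77 us = 7.7000e-05 s
depth = 1560 * 7.7000e-05 / 2
depth = 0.06006 m = 6.006 cm


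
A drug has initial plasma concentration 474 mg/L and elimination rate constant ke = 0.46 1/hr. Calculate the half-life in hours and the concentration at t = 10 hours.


t_half = ln(2) / ke = 0.693147 / 0.46 = 1.507 hr
C(t) = C0 * exp(-ke*t) = 474 * exp(-0.46*10)
C(10) = 4.765 mg/L


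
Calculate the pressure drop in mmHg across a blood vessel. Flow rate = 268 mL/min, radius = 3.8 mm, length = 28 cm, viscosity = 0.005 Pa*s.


dP = 8*mu*L*Q / (pi*r^4)
Q = 268 mL/min = 4.46667e-06 m^3/s
dP = 76.3691 Pa = 76.3691 / 133.322 mmHg = 0.5728 mmHg


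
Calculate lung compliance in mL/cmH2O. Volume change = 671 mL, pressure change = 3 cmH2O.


C = dV / dP
C = 671 / 3
C = 223.7 mL/cmH2O


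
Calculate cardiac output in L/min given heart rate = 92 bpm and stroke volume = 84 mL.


CO = HR * SV
CO = 92 * 84 / 1000
CO = 7.728 L/min


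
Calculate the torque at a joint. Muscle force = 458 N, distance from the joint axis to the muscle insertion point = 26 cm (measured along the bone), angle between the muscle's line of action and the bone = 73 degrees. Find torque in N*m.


Torque = F * d * sin(theta)   (moment arm = d*sin(theta))
d = 26 cm = 0.26 m
Torque = 458 * 0.26 * sin(73)
Torque = 113.9 N*m


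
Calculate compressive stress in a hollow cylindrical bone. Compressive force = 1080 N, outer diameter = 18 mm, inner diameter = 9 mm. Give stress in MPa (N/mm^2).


A = pi*(r_o^2 - r_i^2)
r_o = 9 mm, r_i = 4.5 mm
A = 190.852 mm^2
sigma = F/A = 1080 / 190.852
sigma = 5.659 MPa


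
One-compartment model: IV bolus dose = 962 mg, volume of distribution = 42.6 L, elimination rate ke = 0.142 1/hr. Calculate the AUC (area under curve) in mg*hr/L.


C0 = Dose/Vd = 962/42.6 = 22.5822 mg/L
AUC = C0/ke = 22.5822/0.142
AUC = 159 mg*hr/L


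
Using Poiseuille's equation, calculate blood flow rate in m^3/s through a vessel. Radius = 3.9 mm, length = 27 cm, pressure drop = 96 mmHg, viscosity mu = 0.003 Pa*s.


Q = pi*r^4*dP / (8*mu*L)
r = 0.0039 m, L = 0.27 m
dP = 96 mmHg = 12798.912 Pa
Q = 0.001436 m^3/s


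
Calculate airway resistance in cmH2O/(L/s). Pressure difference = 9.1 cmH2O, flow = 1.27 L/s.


R = dP / flow
R = 9.1 / 1.27
R = 7.165 cmH2O/(L/s)


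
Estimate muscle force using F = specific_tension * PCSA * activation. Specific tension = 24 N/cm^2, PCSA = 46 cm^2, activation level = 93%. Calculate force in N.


F = sigma * PCSA * activation
F = 24 * 46 * 0.93
F = 1027 N


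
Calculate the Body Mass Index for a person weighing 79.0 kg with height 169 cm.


BMI = weight / height^2
height = 169 cm = 1.69 m
BMI = 79.0 / 1.69^2
BMI = 27.66 kg/m^2


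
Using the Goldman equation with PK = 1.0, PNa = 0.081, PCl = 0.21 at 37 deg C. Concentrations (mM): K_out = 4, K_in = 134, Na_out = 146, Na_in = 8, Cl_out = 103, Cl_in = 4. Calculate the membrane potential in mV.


Vm = (RT/F)*ln((PK*Ko + PNa*Nao + PCl*Cli)/(PK*Ki + PNa*Nai + PCl*Clo))
Numer = 16.666, Denom = 156.278
Vm = -59.82 mV


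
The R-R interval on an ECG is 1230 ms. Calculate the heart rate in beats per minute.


HR = 60 / RR_interval(s)
RR = 1230 ms = 1.23 s
HR = 60 / 1.23 = 48.78 bpm


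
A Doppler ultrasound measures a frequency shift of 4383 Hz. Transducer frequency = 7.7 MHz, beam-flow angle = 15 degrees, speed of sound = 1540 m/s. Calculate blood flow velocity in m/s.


v = fd * c / (2 * f0 * cos(theta))
v = 4383 * 1540 / (2 * 7.7000e+06 * cos(15))
v = 0.4538 m/s


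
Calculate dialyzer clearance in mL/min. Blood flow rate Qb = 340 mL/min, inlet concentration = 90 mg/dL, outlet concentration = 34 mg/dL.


K = Qb * (Cb_in - Cb_out) / Cb_in
K = 340 * (90 - 34) / 90
K = 211.6 mL/min


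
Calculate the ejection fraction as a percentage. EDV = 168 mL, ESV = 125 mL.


SV = EDV - ESV = 168 - 125 = 43 mL
EF = SV/EDV * 100 = 43/168 * 100
EF = 25.6%


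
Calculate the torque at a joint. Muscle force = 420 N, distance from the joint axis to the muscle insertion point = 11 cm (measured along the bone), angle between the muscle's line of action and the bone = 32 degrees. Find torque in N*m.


Torque = F * d * sin(theta)   (moment arm = d*sin(theta))
d = 11 cm = 0.11 m
Torque = 420 * 0.11 * sin(32)
Torque = 24.48 N*m


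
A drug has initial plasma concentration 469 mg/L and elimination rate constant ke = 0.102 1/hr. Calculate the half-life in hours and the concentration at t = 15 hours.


t_half = ln(2) / ke = 0.693147 / 0.102 = 6.796 hr
C(t) = C0 * exp(-ke*t) = 469 * exp(-0.102*15)
C(15) = 101.6 mg/L


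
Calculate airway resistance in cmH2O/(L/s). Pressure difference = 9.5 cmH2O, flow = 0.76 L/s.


R = dP / flow
R = 9.5 / 0.76
R = 12.5 cmH2O/(L/s)


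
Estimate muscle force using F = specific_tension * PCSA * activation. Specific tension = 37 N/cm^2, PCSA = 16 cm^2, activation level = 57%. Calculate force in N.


F = sigma * PCSA * activation
F = 37 * 16 * 0.57
F = 337.4 N


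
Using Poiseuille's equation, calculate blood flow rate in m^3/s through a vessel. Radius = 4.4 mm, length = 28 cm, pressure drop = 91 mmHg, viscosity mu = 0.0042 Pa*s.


Q = pi*r^4*dP / (8*mu*L)
r = 0.0044 m, L = 0.28 m
dP = 91 mmHg = 12132.302 Pa
Q = 0.001518 m^3/s


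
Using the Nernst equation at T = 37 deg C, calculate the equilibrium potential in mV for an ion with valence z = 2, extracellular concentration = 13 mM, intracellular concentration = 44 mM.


E = (RT/(zF)) * ln(C_out/C_in)
T = 37 + 273.15 = 310.15 K
E = (8.314 * 310.15 / (2 * 96485)) * ln(13/44)
E = -16.29 mV


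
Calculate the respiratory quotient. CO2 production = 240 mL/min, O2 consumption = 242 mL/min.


RQ = VCO2 / VO2
RQ = 240 / 242
RQ = 0.9917


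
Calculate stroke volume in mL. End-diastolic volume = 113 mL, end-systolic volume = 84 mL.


SV = EDV - ESV
SV = 113 - 84
SV = 29 mL


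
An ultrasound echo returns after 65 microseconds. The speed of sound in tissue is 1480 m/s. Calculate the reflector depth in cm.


depth = c * t / 2
t = 65 us = 6.5000e-05 s
depth = 1480 * 6.5000e-05 / 2
depth = 0.0481 m = 4.81 cm


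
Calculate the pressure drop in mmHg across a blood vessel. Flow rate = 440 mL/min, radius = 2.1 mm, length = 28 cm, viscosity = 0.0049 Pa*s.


dP = 8*mu*L*Q / (pi*r^4)
Q = 440 mL/min = 7.33333e-06 m^3/s
dP = 1317.4 Pa = 1317.4 / 133.322 mmHg = 9.881 mmHg


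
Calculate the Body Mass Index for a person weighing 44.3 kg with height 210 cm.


BMI = weight / height^2
height = 210 cm = 2.1 m
BMI = 44.3 / 2.1^2
BMI = 10.05 kg/m^2


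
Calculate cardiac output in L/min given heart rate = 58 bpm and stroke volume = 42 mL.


CO = HR * SV
CO = 58 * 42 / 1000
CO = 2.436 L/min


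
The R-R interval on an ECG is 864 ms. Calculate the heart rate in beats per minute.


HR = 60 / RR_interval(s)
RR = 864 ms = 0.864 s
HR = 60 / 0.864 = 69.44 bpm


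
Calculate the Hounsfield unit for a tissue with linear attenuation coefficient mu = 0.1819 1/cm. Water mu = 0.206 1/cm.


HU = ((mu_tissue - mu_water) / mu_water) * 1000
HU = ((0.1819 - 0.206) / 0.206) * 1000
HU = -117


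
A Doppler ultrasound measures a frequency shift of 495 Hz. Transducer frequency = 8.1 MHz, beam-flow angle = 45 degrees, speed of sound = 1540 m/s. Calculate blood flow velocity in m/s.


v = fd * c / (2 * f0 * cos(theta))
v = 495 * 1540 / (2 * 8.1000e+06 * cos(45))
v = 0.06655 m/s


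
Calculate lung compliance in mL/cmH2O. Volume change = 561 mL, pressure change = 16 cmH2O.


C = dV / dP
C = 561 / 16
C = 35.06 mL/cmH2O


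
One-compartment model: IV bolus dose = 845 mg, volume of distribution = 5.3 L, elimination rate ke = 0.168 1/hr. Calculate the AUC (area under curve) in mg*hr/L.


C0 = Dose/Vd = 845/5.3 = 159.434 mg/L
AUC = C0/ke = 159.434/0.168
AUC = 949 mg*hr/L


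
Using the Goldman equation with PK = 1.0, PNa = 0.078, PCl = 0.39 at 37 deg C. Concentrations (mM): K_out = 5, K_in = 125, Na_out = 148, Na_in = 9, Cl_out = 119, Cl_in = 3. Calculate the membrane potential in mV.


Vm = (RT/F)*ln((PK*Ko + PNa*Nao + PCl*Cli)/(PK*Ki + PNa*Nai + PCl*Clo))
Numer = 17.714, Denom = 172.112
Vm = -60.77 mV


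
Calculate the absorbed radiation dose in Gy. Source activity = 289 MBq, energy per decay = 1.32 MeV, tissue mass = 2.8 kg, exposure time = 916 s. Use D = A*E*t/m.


A = 289 MBq = 2.8900e+08 Bq
E = 1.32 MeV = 2.11464e-13 J
D = A*E*t/m = 2.8900e+08*2.11464e-13*916/2.8
D = 0.01999 Gy
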